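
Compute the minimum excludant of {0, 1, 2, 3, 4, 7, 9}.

5

The values 0, 1, 2, 3, 4 are all present; 5 is the first non-negative integer missing from the set.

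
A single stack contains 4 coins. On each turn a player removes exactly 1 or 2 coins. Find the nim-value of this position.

Build the Grundy sequence with g(k) = mex{g(k−s) : s ∈ {1, 2}, s ≤ k}:
k:     0  1  2  3  4
g(k):  0  1  2  0  1
So g(4) = 1.

1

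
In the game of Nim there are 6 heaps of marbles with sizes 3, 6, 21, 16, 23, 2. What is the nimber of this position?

21

Compute the nim-sum pairwise:
3 ⊕ 6 = 5
5 ⊕ 21 = 16
16 ⊕ 16 = 0
0 ⊕ 23 = 23
23 ⊕ 2 = 21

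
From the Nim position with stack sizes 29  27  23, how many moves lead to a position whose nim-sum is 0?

3

Write each in binary and XOR column by column:
  11101  (29)
  11011  (27)
  10111  (23)
  -----
  10001  (17)
The overall nim-sum is X = 17. A stack of size p has a winning move iff p XOR X < p (reduce it to p XOR X).
  29: 29 XOR 17 = 12 < 29 — winning move (to 12).
  27: 27 XOR 17 = 10 < 27 — winning move (to 10).
  23: 23 XOR 17 = 6 < 23 — winning move (to 6).
That gives 3 winning moves.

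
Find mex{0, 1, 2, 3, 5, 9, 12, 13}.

4

The values 0, 1, 2, 3 are all present; 4 is the first non-negative integer missing from the set.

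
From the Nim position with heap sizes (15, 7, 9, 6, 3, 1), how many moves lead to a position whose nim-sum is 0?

3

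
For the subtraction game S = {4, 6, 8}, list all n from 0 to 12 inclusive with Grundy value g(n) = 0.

0, 1, 2, 3, 12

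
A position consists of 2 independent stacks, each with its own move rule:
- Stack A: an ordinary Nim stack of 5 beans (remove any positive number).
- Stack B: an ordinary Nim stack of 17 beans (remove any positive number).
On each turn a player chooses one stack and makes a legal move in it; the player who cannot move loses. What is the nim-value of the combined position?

20

Stack A is a plain Nim stack of size 5, so its Grundy value is 5.
Stack B is a plain Nim stack of size 17, so its Grundy value is 17.
By the Sprague-Grundy theorem, the Grundy value of a sum of independent games is the XOR of the component values.
Combined value = 5 ⊕ 17 = 20.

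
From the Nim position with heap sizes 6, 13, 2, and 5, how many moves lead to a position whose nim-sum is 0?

1

Bitwise XOR of the heap sizes:
  0110  (6)
  1101  (13)
  0010  (2)
  0101  (5)
  ----
  1100  (12)
The overall nim-sum is X = 12. A heap of size p has a winning move iff p XOR X < p (reduce it to p XOR X).
  6: 6 XOR 12 = 10 ≥ 6 — no move.
  13: 13 XOR 12 = 1 < 13 — winning move (to 1).
  2: 2 XOR 12 = 14 ≥ 2 — no move.
  5: 5 XOR 12 = 9 ≥ 5 — no move.
That gives 1 winning move.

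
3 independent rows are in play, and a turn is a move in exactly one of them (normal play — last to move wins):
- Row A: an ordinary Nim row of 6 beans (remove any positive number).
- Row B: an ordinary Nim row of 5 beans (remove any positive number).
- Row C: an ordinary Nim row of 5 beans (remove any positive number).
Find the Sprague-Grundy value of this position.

6

Row A is a plain Nim row of size 6, so its Grundy value is 6.
Row B is a plain Nim row of size 5, so its Grundy value is 5.
Row C is a plain Nim row of size 5, so its Grundy value is 5.
By the Sprague-Grundy theorem, the Grundy value of a sum of independent games is the XOR of the component values.
Combined value = 6 ⊕ 5 ⊕ 5 = 6.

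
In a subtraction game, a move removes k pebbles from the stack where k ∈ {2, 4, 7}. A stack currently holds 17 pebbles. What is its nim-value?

Grundy values for subtraction set {2, 4, 7}:
k:     0  1  2  3  4  5  6  7  8  9 10 11 12 13 14 15 16 17
g(k):  0  0  1  1  2  2  0  3  1  0  2  1  0  2  1  0  2  1
So g(17) = 1.

1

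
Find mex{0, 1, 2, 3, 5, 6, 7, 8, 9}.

4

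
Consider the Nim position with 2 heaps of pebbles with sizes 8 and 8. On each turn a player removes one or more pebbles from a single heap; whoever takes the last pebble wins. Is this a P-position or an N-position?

P-position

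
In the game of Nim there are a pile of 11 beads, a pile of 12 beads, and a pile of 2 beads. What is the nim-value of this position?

5

Compute the nim-sum pairwise:
11 ⊕ 12 = 7
7 ⊕ 2 = 5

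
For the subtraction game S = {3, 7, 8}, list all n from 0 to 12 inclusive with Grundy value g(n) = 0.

0, 1, 2, 6, 11, 12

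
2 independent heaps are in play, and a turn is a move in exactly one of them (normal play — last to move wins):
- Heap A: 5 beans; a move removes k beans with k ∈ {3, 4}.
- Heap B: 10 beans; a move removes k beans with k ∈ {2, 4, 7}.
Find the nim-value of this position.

For heap A, compute g(0), g(1), … with moves {3, 4}:
k:     0  1  2  3  4  5
g(k):  0  0  0  1  1  1
So g(5) = 1.
Build the Grundy sequence for heap B with g(k) = mex{g(k−s) : s ∈ {2, 4, 7}, s ≤ k}:
k:     0  1  2  3  4  5  6  7  8  9 10
g(k):  0  0  1  1  2  2  0  3  1  0  2
So g(10) = 2.
By the Sprague-Grundy theorem, the Grundy value of a sum of independent games is the XOR of the component values.
Combined value = 1 ⊕ 2 = 3.

3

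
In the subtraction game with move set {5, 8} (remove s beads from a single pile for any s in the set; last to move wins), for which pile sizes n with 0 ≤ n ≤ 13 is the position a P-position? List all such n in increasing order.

Compute g(0), g(1), … for moves {5, 8}:
k:     0  1  2  3  4  5  6  7  8  9 10 11 12 13
g(k):  0  0  0  0  0  1  1  1  1  1  2  2  2  0
The P-positions (g = 0) in 0..13 are 0, 1, 2, 3, 4, 13.

0, 1, 2, 3, 4, 13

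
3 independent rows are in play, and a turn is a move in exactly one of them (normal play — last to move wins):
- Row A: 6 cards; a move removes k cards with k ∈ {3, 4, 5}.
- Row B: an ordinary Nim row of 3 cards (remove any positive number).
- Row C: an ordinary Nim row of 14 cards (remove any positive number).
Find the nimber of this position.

15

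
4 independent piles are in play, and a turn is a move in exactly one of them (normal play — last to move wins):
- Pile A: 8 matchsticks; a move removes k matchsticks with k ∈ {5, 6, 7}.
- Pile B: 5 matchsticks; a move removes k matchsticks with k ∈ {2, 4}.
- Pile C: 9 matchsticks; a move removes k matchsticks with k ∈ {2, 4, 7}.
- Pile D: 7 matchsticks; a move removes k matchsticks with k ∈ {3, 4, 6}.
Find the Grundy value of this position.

Grundy values for pile A (subtraction set {5, 6, 7}):
k:     0  1  2  3  4  5  6  7  8
g(k):  0  0  0  0  0  1  1  1  1
So g(8) = 1.
Build the Grundy sequence for pile B with g(k) = mex{g(k−s) : s ∈ {2, 4}, s ≤ k}:
k:     0  1  2  3  4  5
g(k):  0  0  1  1  2  2
So g(5) = 2.
Build the Grundy sequence for pile C with g(k) = mex{g(k−s) : s ∈ {2, 4, 7}, s ≤ k}:
k:     0  1  2  3  4  5  6  7  8  9
g(k):  0  0  1  1  2  2  0  3  1  0
So g(9) = 0.
Build the Grundy sequence for pile D with g(k) = mex{g(k−s) : s ∈ {3, 4, 6}, s ≤ k}:
g(0) = mex{} = 0
g(1) = mex{} = 0
g(2) = mex{} = 0
g(3) = mex{0} = 1
g(4) = mex{0} = 1
g(5) = mex{0} = 1
g(6) = mex{0,1} = 2
g(7) = mex{0,1} = 2
So g(7) = 2.
By the Sprague-Grundy theorem, the Grundy value of a sum of independent games is the XOR of the component values.
Combined value = 1 XOR 2 XOR 0 XOR 2 = 1.

1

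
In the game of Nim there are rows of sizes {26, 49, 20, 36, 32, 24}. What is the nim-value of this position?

Compute the nim-sum pairwise:
26 ^ 49 = 43
43 ^ 20 = 63
63 ^ 36 = 27
27 ^ 32 = 59
59 ^ 24 = 35

35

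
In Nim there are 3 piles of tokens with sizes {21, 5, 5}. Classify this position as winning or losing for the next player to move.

Winning position

Compute the nim-sum pairwise:
21 ⊕ 5 = 16
16 ⊕ 5 = 21
The nim-sum is 21 ≠ 0, so this is an N-position: the player to move can win.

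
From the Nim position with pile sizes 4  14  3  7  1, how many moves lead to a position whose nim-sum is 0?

1

Compute the nim-sum pairwise:
4 ⊕ 14 = 10
10 ⊕ 3 = 9
9 ⊕ 7 = 14
14 ⊕ 1 = 15
The overall nim-sum is X = 15. A pile of size p has a winning move iff p XOR X < p (reduce it to p XOR X).
  4: 4 XOR 15 = 11 ≥ 4 — no move.
  14: 14 XOR 15 = 1 < 14 — winning move (to 1).
  3: 3 XOR 15 = 12 ≥ 3 — no move.
  7: 7 XOR 15 = 8 ≥ 7 — no move.
  1: 1 XOR 15 = 14 ≥ 1 — no move.
That gives 1 winning move.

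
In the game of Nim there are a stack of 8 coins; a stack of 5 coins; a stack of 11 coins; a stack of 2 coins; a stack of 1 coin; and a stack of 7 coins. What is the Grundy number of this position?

2

Write each in binary and XOR column by column:
  1000  (8)
  0101  (5)
  1011  (11)
  0010  (2)
  0001  (1)
  0111  (7)
  ----
  0010  (2)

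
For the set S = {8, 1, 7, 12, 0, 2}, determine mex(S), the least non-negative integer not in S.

3

The values 0, 1, 2 are all present; 3 is the first non-negative integer missing from the set.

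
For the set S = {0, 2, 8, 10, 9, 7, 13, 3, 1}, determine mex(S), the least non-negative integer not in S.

4

The values 0, 1, 2, 3 are all present; 4 is the first non-negative integer missing from the set.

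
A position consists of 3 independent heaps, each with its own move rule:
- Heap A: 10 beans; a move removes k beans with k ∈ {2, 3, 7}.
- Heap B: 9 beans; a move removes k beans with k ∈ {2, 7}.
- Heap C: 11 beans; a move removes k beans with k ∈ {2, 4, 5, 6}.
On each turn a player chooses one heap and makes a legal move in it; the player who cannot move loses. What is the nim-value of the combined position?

1

Grundy values for heap A (subtraction set {2, 3, 7}):
k:     0  1  2  3  4  5  6  7  8  9 10
g(k):  0  0  1  1  2  0  0  1  1  2  0
So g(10) = 0.
For heap B, compute g(0), g(1), … with moves {2, 7}:
k:     0  1  2  3  4  5  6  7  8  9
g(k):  0  0  1  1  0  0  1  1  2  0
So g(9) = 0.
For heap C, compute g(0), g(1), … with moves {2, 4, 5, 6}:
g(0) = mex{} = 0
g(1) = mex{} = 0
g(2) = mex{0} = 1
g(3) = mex{0} = 1
g(4) = mex{0,1} = 2
g(5) = mex{0,1} = 2
g(6) = mex{0,1,2} = 3
g(7) = mex{0,1,2} = 3
g(8) = mex{1,2,3} = 0
g(9) = mex{1,2,3} = 0
g(10) = mex{0,2,3} = 1
g(11) = mex{0,2,3} = 1
So g(11) = 1.
The value of a disjunctive sum is the nim-sum of the parts.
Combined value = 0 ⊕ 0 ⊕ 1 = 1.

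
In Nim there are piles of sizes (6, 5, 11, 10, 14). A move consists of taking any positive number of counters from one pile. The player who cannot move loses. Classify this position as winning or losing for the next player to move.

Winning position

Compute the nim-sum pairwise:
6 ⊕ 5 = 3
3 ⊕ 11 = 8
8 ⊕ 10 = 2
2 ⊕ 14 = 12
The nim-sum is 12 ≠ 0, so this is an N-position: the player to move can win.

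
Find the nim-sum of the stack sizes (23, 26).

Compute the nim-sum pairwise:
23 ⊕ 26 = 13

13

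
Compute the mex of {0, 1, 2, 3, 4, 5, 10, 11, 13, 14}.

6

The values 0, 1, 2, 3, 4, 5 are all present; 6 is the first non-negative integer missing from the set.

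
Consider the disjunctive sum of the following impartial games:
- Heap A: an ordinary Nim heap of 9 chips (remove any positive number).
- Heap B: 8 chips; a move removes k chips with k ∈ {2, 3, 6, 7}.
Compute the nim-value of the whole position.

11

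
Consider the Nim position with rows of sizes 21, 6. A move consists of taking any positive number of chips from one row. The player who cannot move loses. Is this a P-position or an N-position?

N-position

In binary:
  10101  (21)
  00110  (6)
  -----
  10011  (19)
The nim-sum is 19 ≠ 0, so this is an N-position: the player to move can win.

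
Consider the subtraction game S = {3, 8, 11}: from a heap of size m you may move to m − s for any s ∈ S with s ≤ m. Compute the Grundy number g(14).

Build the Grundy sequence with g(k) = mex{g(k−s) : s ∈ {3, 8, 11}, s ≤ k}:
k:     0  1  2  3  4  5  6  7  8  9 10 11 12 13 14
g(k):  0  0  0  1  1  1  0  0  2  1  1  3  2  2  2
So g(14) = 2.

2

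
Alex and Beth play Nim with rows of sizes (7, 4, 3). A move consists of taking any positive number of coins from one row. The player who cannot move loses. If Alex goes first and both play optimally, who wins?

Beth wins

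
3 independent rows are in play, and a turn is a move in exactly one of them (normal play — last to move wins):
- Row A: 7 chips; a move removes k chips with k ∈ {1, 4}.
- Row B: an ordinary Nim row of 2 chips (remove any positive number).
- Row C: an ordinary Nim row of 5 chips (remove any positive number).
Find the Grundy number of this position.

7

Grundy values for row A (subtraction set {1, 4}):
g(0) = mex{} = 0
g(1) = mex{0} = 1
g(2) = mex{1} = 0
g(3) = mex{0} = 1
g(4) = mex{0,1} = 2
g(5) = mex{1,2} = 0
g(6) = mex{0} = 1
g(7) = mex{1} = 0
So g(7) = 0.
Row B is a plain Nim row of size 2, so its Grundy value is 2.
Row C is a plain Nim row of size 5, so its Grundy value is 5.
The value of a disjunctive sum is the nim-sum of the parts.
Combined value = 0 ⊕ 2 ⊕ 5 = 7.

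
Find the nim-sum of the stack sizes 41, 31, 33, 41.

62

Nim-sum: 41 XOR 31 XOR 33 XOR 41 = 62.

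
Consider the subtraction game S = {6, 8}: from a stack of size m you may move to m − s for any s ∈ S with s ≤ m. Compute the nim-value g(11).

Compute g(0), g(1), … for moves {6, 8}:
g(0) = mex{} = 0
g(1) = mex{} = 0
g(2) = mex{} = 0
g(3) = mex{} = 0
g(4) = mex{} = 0
g(5) = mex{} = 0
g(6) = mex{0} = 1
g(7) = mex{0} = 1
g(8) = mex{0} = 1
g(9) = mex{0} = 1
g(10) = mex{0} = 1
g(11) = mex{0} = 1
So g(11) = 1.

1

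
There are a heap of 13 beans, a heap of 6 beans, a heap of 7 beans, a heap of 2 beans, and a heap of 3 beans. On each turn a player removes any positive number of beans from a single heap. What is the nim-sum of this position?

Compute the nim-sum pairwise:
13 ⊕ 6 = 11
11 ⊕ 7 = 12
12 ⊕ 2 = 14
14 ⊕ 3 = 13

13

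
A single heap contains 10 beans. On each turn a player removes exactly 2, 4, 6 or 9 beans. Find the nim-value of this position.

1

Grundy values for subtraction set {2, 4, 6, 9}:
k:     0  1  2  3  4  5  6  7  8  9 10
g(k):  0  0  1  1  2  2  3  3  0  4  1
So g(10) = 1.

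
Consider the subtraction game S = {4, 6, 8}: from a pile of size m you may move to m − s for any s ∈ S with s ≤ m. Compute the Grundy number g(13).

0

Grundy values for subtraction set {4, 6, 8}:
k:     0  1  2  3  4  5  6  7  8  9 10 11 12 13
g(k):  0  0  0  0  1  1  1  1  2  2  2  2  0  0
So g(13) = 0.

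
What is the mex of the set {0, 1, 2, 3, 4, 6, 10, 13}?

5

The values 0, 1, 2, 3, 4 are all present; 5 is the first non-negative integer missing from the set.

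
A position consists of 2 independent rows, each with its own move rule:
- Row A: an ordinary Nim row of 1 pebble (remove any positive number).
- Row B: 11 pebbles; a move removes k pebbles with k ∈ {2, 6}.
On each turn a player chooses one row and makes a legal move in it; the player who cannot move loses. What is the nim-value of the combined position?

0

Row A is a plain Nim row of size 1, so its Grundy value is 1.
For row B, compute g(0), g(1), … with moves {2, 6}:
k:     0  1  2  3  4  5  6  7  8  9 10 11
g(k):  0  0  1  1  0  0  1  1  0  0  1  1
So g(11) = 1.
By the Sprague-Grundy theorem, the Grundy value of a sum of independent games is the XOR of the component values.
Combined value = 1 XOR 1 = 0.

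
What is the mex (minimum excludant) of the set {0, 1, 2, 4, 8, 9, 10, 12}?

3

The values 0, 1, 2 are all present; 3 is the first non-negative integer missing from the set.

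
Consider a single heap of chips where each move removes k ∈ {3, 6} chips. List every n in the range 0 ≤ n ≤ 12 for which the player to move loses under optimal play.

Grundy values for subtraction set {3, 6}:
g(0) = mex{} = 0
g(1) = mex{} = 0
g(2) = mex{} = 0
g(3) = mex{0} = 1
g(4) = mex{0} = 1
g(5) = mex{0} = 1
g(6) = mex{0,1} = 2
g(7) = mex{0,1} = 2
g(8) = mex{0,1} = 2
g(9) = mex{1,2} = 0
g(10) = mex{1,2} = 0
g(11) = mex{1,2} = 0
g(12) = mex{0,2} = 1
The P-positions (g = 0) in 0..12 are 0, 1, 2, 9, 10, 11.

0, 1, 2, 9, 10, 11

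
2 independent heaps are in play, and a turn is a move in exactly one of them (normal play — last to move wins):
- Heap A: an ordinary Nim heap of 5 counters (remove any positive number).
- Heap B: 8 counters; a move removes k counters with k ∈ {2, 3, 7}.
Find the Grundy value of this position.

Heap A is a plain Nim heap of size 5, so its Grundy value is 5.
For heap B, compute g(0), g(1), … with moves {2, 3, 7}:
g(0) = mex{} = 0
g(1) = mex{} = 0
g(2) = mex{0} = 1
g(3) = mex{0} = 1
g(4) = mex{0,1} = 2
g(5) = mex{1} = 0
g(6) = mex{1,2} = 0
g(7) = mex{0,2} = 1
g(8) = mex{0} = 1
So g(8) = 1.
The value of a disjunctive sum is the nim-sum of the parts.
Combined value = 5 ⊕ 1 = 4.

4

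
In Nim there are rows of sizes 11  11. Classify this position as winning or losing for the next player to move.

Compute the nim-sum pairwise:
11 XOR 11 = 0
The nim-sum is 0, so this is a P-position: the player to move is in a losing position under optimal play.

Losing position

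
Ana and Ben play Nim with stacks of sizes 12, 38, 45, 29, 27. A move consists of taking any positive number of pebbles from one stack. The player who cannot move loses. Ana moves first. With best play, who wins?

Ana wins

Bitwise XOR of the heap sizes:
  001100  (12)
  100110  (38)
  101101  (45)
  011101  (29)
  011011  (27)
  ------
  000001  (1)
The nim-sum is 1 ≠ 0, so this is an N-position: the player to move can win; Ana has a winning move.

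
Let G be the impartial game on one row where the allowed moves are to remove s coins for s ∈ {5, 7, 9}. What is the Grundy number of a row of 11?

2

Build the Grundy sequence with g(k) = mex{g(k−s) : s ∈ {5, 7, 9}, s ≤ k}:
g(0) = mex{} = 0
g(1) = mex{} = 0
g(2) = mex{} = 0
g(3) = mex{} = 0
g(4) = mex{} = 0
g(5) = mex{0} = 1
g(6) = mex{0} = 1
g(7) = mex{0} = 1
g(8) = mex{0} = 1
g(9) = mex{0} = 1
g(10) = mex{0,1} = 2
g(11) = mex{0,1} = 2
So g(11) = 2.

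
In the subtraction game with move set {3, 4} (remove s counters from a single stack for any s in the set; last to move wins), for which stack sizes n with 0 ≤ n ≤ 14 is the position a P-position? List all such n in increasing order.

Build the Grundy sequence with g(k) = mex{g(k−s) : s ∈ {3, 4}, s ≤ k}:
k:     0  1  2  3  4  5  6  7  8  9 10 11 12 13 14
g(k):  0  0  0  1  1  1  2  0  0  0  1  1  1  2  0
The P-positions (g = 0) in 0..14 are 0, 1, 2, 7, 8, 9, 14.

0, 1, 2, 7, 8, 9, 14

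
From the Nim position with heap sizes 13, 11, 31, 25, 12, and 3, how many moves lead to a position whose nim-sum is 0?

Compute the nim-sum pairwise:
13 ^ 11 = 6
6 ^ 31 = 25
25 ^ 25 = 0
0 ^ 12 = 12
12 ^ 3 = 15
The overall nim-sum is X = 15. A heap of size p has a winning move iff p XOR X < p (reduce it to p XOR X).
  13: 13 XOR 15 = 2 < 13 — winning move (to 2).
  11: 11 XOR 15 = 4 < 11 — winning move (to 4).
  31: 31 XOR 15 = 16 < 31 — winning move (to 16).
  25: 25 XOR 15 = 22 < 25 — winning move (to 22).
  12: 12 XOR 15 = 3 < 12 — winning move (to 3).
  3: 3 XOR 15 = 12 ≥ 3 — no move.
That gives 5 winning moves.

5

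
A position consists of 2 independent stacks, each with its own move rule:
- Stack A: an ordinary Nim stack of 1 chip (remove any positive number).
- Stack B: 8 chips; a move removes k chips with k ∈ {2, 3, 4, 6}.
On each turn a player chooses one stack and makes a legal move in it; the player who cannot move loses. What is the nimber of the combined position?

Stack A is a plain Nim stack of size 1, so its Grundy value is 1.
Grundy values for stack B (subtraction set {2, 3, 4, 6}):
k:     0  1  2  3  4  5  6  7  8
g(k):  0  0  1  1  2  2  3  3  0
So g(8) = 0.
The value of a disjunctive sum is the nim-sum of the parts.
Combined value = 1 XOR 0 = 1.

1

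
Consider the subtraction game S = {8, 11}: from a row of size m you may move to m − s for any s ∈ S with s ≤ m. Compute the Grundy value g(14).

Grundy values for subtraction set {8, 11}:
g(0) = mex{} = 0
g(1) = mex{} = 0
g(2) = mex{} = 0
g(3) = mex{} = 0
g(4) = mex{} = 0
g(5) = mex{} = 0
g(6) = mex{} = 0
g(7) = mex{} = 0
g(8) = mex{0} = 1
g(9) = mex{0} = 1
g(10) = mex{0} = 1
g(11) = mex{0} = 1
g(12) = mex{0} = 1
g(13) = mex{0} = 1
g(14) = mex{0} = 1
So g(14) = 1.

1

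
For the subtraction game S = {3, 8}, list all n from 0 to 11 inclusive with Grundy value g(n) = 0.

Compute g(0), g(1), … for moves {3, 8}:
g(0) = mex{} = 0
g(1) = mex{} = 0
g(2) = mex{} = 0
g(3) = mex{0} = 1
g(4) = mex{0} = 1
g(5) = mex{0} = 1
g(6) = mex{1} = 0
g(7) = mex{1} = 0
g(8) = mex{0,1} = 2
g(9) = mex{0} = 1
g(10) = mex{0} = 1
g(11) = mex{1,2} = 0
The P-positions (g = 0) in 0..11 are 0, 1, 2, 6, 7, 11.

0, 1, 2, 6, 7, 11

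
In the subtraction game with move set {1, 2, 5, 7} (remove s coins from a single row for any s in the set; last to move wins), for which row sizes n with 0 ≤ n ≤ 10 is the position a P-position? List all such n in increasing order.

0, 3, 6, 9

Grundy values for subtraction set {1, 2, 5, 7}:
g(0) = mex{} = 0
g(1) = mex{0} = 1
g(2) = mex{0,1} = 2
g(3) = mex{1,2} = 0
g(4) = mex{0,2} = 1
g(5) = mex{0,1} = 2
g(6) = mex{1,2} = 0
g(7) = mex{0,2} = 1
g(8) = mex{0,1} = 2
g(9) = mex{1,2} = 0
g(10) = mex{0,2} = 1
The P-positions (g = 0) in 0..10 are 0, 3, 6, 9.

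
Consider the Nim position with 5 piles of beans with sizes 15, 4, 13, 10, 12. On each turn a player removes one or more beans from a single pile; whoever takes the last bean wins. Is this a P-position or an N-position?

Write each in binary and XOR column by column:
  1111  (15)
  0100  (4)
  1101  (13)
  1010  (10)
  1100  (12)
  ----
  0000  (0)
The nim-sum is 0, so this is a P-position: the player to move is in a losing position under optimal play.

P-position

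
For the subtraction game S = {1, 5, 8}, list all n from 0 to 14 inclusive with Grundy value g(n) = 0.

0, 2, 4, 6, 13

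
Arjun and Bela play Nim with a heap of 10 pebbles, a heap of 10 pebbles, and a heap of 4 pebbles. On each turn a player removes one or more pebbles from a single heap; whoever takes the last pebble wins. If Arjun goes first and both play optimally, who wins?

Arjun wins

Nim-sum: 10 ⊕ 10 ⊕ 4 = 4.
The nim-sum is 4 ≠ 0, so this is an N-position: the player to move can win; Arjun has a winning move.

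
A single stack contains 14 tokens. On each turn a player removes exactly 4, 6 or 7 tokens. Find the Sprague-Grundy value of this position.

0

Build the Grundy sequence with g(k) = mex{g(k−s) : s ∈ {4, 6, 7}, s ≤ k}:
k:     0  1  2  3  4  5  6  7  8  9 10 11 12 13 14
g(k):  0  0  0  0  1  1  1  1  2  2  2  0  0  0  0
So g(14) = 0.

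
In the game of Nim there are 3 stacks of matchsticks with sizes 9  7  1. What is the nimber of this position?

15

Compute the nim-sum pairwise:
9 ⊕ 7 = 14
14 ⊕ 1 = 15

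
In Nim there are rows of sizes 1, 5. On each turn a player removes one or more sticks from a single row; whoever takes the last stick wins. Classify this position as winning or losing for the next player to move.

Winning position

In binary:
  001  (1)
  101  (5)
  ---
  100  (4)
The nim-sum is 4 ≠ 0, so this is an N-position: the player to move can win.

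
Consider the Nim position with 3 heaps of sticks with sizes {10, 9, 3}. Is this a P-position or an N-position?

P-position

Compute the nim-sum pairwise:
10 ⊕ 9 = 3
3 ⊕ 3 = 0
The nim-sum is 0, so this is a P-position: the player to move is in a losing position under optimal play.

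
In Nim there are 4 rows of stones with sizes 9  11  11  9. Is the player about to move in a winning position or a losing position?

Nim-sum: 9 ^ 11 ^ 11 ^ 9 = 0.
The nim-sum is 0, so this is a P-position: the player to move is in a losing position under optimal play.

Losing position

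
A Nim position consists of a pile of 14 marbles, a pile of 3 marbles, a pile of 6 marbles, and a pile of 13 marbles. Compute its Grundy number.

6

Bitwise XOR of the heap sizes:
  1110  (14)
  0011  (3)
  0110  (6)
  1101  (13)
  ----
  0110  (6)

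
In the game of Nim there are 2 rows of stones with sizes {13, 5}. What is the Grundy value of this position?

Nim-sum: 13 XOR 5 = 8.

8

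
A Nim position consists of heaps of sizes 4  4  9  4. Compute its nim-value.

Compute the nim-sum pairwise:
4 ⊕ 4 = 0
0 ⊕ 9 = 9
9 ⊕ 4 = 13

13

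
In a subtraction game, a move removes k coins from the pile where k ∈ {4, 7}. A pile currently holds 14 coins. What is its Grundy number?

0

Grundy values for subtraction set {4, 7}:
k:     0  1  2  3  4  5  6  7  8  9 10 11 12 13 14
g(k):  0  0  0  0  1  1  1  1  2  2  2  0  0  0  0
So g(14) = 0.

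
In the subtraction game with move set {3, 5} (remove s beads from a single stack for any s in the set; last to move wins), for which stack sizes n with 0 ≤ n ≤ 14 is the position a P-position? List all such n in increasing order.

0, 1, 2, 8, 9, 10

Compute g(0), g(1), … for moves {3, 5}:
g(0) = mex{} = 0
g(1) = mex{} = 0
g(2) = mex{} = 0
g(3) = mex{0} = 1
g(4) = mex{0} = 1
g(5) = mex{0} = 1
g(6) = mex{0,1} = 2
g(7) = mex{0,1} = 2
g(8) = mex{1} = 0
g(9) = mex{1,2} = 0
g(10) = mex{1,2} = 0
g(11) = mex{0,2} = 1
g(12) = mex{0,2} = 1
g(13) = mex{0} = 1
g(14) = mex{0,1} = 2
The P-positions (g = 0) in 0..14 are 0, 1, 2, 8, 9, 10.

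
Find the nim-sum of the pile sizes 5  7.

In binary:
  101  (5)
  111  (7)
  ---
  010  (2)

2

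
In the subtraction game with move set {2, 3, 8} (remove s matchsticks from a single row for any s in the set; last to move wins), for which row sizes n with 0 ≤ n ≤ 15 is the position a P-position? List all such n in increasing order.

0, 1, 5, 6, 10, 11, 15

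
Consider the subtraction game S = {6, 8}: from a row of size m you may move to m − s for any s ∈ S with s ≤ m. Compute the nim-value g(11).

1

Compute g(0), g(1), … for moves {6, 8}:
k:     0  1  2  3  4  5  6  7  8  9 10 11
g(k):  0  0  0  0  0  0  1  1  1  1  1  1
So g(11) = 1.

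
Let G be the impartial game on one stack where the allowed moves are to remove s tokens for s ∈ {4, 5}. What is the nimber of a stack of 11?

0

Grundy values for subtraction set {4, 5}:
k:     0  1  2  3  4  5  6  7  8  9 10 11
g(k):  0  0  0  0  1  1  1  1  2  0  0  0
So g(11) = 0.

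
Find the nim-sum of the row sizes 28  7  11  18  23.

21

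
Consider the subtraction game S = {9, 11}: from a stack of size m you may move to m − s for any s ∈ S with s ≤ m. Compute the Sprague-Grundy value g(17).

1

Build the Grundy sequence with g(k) = mex{g(k−s) : s ∈ {9, 11}, s ≤ k}:
k:     0  1  2  3  4  5  6  7  8  9 10 11 12 13 14 15 16 17
g(k):  0  0  0  0  0  0  0  0  0  1  1  1  1  1  1  1  1  1
So g(17) = 1.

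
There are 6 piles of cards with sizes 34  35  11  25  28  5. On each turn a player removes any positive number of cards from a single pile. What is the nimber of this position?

Compute the nim-sum pairwise:
34 XOR 35 = 1
1 XOR 11 = 10
10 XOR 25 = 19
19 XOR 28 = 15
15 XOR 5 = 10

10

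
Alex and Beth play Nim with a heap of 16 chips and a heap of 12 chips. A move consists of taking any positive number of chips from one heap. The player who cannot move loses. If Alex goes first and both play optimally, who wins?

Nim-sum: 16 ⊕ 12 = 28.
The nim-sum is 28 ≠ 0, so this is an N-position: the player to move can win; Alex has a winning move.

Alex wins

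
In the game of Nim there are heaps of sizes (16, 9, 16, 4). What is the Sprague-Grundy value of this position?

Compute the nim-sum pairwise:
16 XOR 9 = 25
25 XOR 16 = 9
9 XOR 4 = 13

13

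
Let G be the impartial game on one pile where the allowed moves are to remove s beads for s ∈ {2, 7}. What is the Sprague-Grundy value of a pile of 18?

Compute g(0), g(1), … for moves {2, 7}:
k:     0  1  2  3  4  5  6  7  8  9 10 11 12 13 14 15 16 17 18
g(k):  0  0  1  1  0  0  1  1  2  0  0  1  1  0  0  1  1  2  0
So g(18) = 0.

0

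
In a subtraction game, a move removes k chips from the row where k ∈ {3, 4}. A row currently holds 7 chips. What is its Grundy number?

Build the Grundy sequence with g(k) = mex{g(k−s) : s ∈ {3, 4}, s ≤ k}:
g(0) = mex{} = 0
g(1) = mex{} = 0
g(2) = mex{} = 0
g(3) = mex{0} = 1
g(4) = mex{0} = 1
g(5) = mex{0} = 1
g(6) = mex{0,1} = 2
g(7) = mex{1} = 0
So g(7) = 0.

0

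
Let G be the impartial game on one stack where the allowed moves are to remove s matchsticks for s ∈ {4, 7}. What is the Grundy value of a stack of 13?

0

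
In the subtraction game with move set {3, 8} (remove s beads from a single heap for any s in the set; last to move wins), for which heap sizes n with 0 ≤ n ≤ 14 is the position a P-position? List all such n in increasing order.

0, 1, 2, 6, 7, 11, 12, 13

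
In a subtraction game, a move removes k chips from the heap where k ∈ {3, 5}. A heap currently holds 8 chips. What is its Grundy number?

0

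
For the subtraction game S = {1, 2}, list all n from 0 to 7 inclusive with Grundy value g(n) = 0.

Compute g(0), g(1), … for moves {1, 2}:
k:     0  1  2  3  4  5  6  7
g(k):  0  1  2  0  1  2  0  1
The P-positions (g = 0) in 0..7 are 0, 3, 6.

0, 3, 6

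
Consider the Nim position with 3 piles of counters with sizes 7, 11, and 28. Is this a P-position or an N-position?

N-position

Bitwise XOR of the heap sizes:
  00111  (7)
  01011  (11)
  11100  (28)
  -----
  10000  (16)
The nim-sum is 16 ≠ 0, so this is an N-position: the player to move can win.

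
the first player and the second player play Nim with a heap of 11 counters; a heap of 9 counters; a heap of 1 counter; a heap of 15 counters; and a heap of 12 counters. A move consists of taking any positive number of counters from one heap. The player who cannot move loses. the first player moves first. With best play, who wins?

Compute the nim-sum pairwise:
11 XOR 9 = 2
2 XOR 1 = 3
3 XOR 15 = 12
12 XOR 12 = 0
The nim-sum is 0, so this is a P-position: the player to move is in a losing position under optimal play; the first player is about to move from it and so loses — the second player wins.

the second player wins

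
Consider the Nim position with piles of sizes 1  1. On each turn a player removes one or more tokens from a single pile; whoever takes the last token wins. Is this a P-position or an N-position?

Compute the nim-sum pairwise:
1 XOR 1 = 0
The nim-sum is 0, so this is a P-position: the player to move is in a losing position under optimal play.

P-position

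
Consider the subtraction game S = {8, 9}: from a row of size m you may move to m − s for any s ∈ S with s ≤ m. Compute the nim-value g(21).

0

Compute g(0), g(1), … for moves {8, 9}:
k:     0  1  2  3  4  5  6  7  8  9 10 11 12 13 14 15 16 17 18 19 20 21
g(k):  0  0  0  0  0  0  0  0  1  1  1  1  1  1  1  1  2  0  0  0  0  0
So g(21) = 0.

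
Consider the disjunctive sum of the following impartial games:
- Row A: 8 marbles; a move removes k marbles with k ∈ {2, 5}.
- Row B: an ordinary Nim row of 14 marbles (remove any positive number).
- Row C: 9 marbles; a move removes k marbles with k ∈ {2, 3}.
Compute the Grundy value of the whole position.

12

Build the Grundy sequence for row A with g(k) = mex{g(k−s) : s ∈ {2, 5}, s ≤ k}:
g(0) = mex{} = 0
g(1) = mex{} = 0
g(2) = mex{0} = 1
g(3) = mex{0} = 1
g(4) = mex{1} = 0
g(5) = mex{0,1} = 2
g(6) = mex{0} = 1
g(7) = mex{1,2} = 0
g(8) = mex{1} = 0
So g(8) = 0.
Row B is a plain Nim row of size 14, so its Grundy value is 14.
Grundy values for row C (subtraction set {2, 3}):
g(0) = mex{} = 0
g(1) = mex{} = 0
g(2) = mex{0} = 1
g(3) = mex{0} = 1
g(4) = mex{0,1} = 2
g(5) = mex{1} = 0
g(6) = mex{1,2} = 0
g(7) = mex{0,2} = 1
g(8) = mex{0} = 1
g(9) = mex{0,1} = 2
So g(9) = 2.
The value of a disjunctive sum is the nim-sum of the parts.
Combined value = 0 XOR 14 XOR 2 = 12.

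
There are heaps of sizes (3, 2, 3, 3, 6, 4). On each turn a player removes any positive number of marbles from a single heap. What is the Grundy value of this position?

3

Compute the nim-sum pairwise:
3 ^ 2 = 1
1 ^ 3 = 2
2 ^ 3 = 1
1 ^ 6 = 7
7 ^ 4 = 3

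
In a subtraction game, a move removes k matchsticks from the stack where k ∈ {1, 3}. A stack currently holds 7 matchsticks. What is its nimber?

1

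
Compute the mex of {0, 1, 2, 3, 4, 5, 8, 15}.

The values 0, 1, 2, 3, 4, 5 are all present; 6 is the first non-negative integer missing from the set.

6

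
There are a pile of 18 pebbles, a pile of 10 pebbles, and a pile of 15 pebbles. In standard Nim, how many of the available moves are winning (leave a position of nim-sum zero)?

Nim-sum: 18 ^ 10 ^ 15 = 23.
The overall nim-sum is X = 23. A pile of size p has a winning move iff p XOR X < p (reduce it to p XOR X).
  18: 18 XOR 23 = 5 < 18 — winning move (to 5).
  10: 10 XOR 23 = 29 ≥ 10 — no move.
  15: 15 XOR 23 = 24 ≥ 15 — no move.
That gives 1 winning move.

1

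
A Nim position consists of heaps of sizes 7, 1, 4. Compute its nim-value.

2

Compute the nim-sum pairwise:
7 ^ 1 = 6
6 ^ 4 = 2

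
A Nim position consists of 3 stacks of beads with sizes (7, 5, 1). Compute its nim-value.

3

Nim-sum: 7 XOR 5 XOR 1 = 3.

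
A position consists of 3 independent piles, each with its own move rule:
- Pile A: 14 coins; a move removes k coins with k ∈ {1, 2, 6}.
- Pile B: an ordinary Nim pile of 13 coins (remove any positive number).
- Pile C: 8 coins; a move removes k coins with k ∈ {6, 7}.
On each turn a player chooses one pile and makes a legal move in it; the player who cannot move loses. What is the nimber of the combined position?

Grundy values for pile A (subtraction set {1, 2, 6}):
k:     0  1  2  3  4  5  6  7  8  9 10 11 12 13 14
g(k):  0  1  2  0  1  2  3  0  1  2  0  1  2  3  0
So g(14) = 0.
Pile B is a plain Nim pile of size 13, so its Grundy value is 13.
Grundy values for pile C (subtraction set {6, 7}):
k:     0  1  2  3  4  5  6  7  8
g(k):  0  0  0  0  0  0  1  1  1
So g(8) = 1.
The value of a disjunctive sum is the nim-sum of the parts.
Combined value = 0 ⊕ 13 ⊕ 1 = 12.

12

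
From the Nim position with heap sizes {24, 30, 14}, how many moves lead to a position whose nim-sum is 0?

3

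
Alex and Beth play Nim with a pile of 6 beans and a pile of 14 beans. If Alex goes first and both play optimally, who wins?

Alex wins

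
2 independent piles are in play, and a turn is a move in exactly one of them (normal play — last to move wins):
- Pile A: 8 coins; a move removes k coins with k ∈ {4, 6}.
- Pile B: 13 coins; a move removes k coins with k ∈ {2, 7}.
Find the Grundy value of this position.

Grundy values for pile A (subtraction set {4, 6}):
g(0) = mex{} = 0
g(1) = mex{} = 0
g(2) = mex{} = 0
g(3) = mex{} = 0
g(4) = mex{0} = 1
g(5) = mex{0} = 1
g(6) = mex{0} = 1
g(7) = mex{0} = 1
g(8) = mex{0,1} = 2
So g(8) = 2.
For pile B, compute g(0), g(1), … with moves {2, 7}:
k:     0  1  2  3  4  5  6  7  8  9 10 11 12 13
g(k):  0  0  1  1  0  0  1  1  2  0  0  1  1  0
So g(13) = 0.
By the Sprague-Grundy theorem, the Grundy value of a sum of independent games is the XOR of the component values.
Combined value = 2 ⊕ 0 = 2.

2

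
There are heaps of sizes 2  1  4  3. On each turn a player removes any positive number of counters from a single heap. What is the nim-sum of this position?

4

Compute the nim-sum pairwise:
2 ^ 1 = 3
3 ^ 4 = 7
7 ^ 3 = 4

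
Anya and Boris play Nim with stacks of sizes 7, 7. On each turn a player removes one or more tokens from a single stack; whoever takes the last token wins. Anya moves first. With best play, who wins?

Boris wins

Compute the nim-sum pairwise:
7 XOR 7 = 0
The nim-sum is 0, so this is a P-position: the player to move is in a losing position under optimal play; Anya is about to move from it and so loses — Boris wins.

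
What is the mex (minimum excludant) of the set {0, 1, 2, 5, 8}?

The values 0, 1, 2 are all present; 3 is the first non-negative integer missing from the set.

3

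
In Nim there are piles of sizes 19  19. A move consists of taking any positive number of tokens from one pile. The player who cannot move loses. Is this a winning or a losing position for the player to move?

Nim-sum: 19 ⊕ 19 = 0.
The nim-sum is 0, so this is a P-position: the player to move is in a losing position under optimal play.

Losing position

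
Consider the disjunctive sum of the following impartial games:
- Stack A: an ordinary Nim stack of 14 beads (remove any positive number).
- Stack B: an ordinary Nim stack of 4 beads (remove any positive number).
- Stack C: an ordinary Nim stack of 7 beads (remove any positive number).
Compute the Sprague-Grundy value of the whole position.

13

Stack A is a plain Nim stack of size 14, so its Grundy value is 14.
Stack B is a plain Nim stack of size 4, so its Grundy value is 4.
Stack C is a plain Nim stack of size 7, so its Grundy value is 7.
The value of a disjunctive sum is the nim-sum of the parts.
Combined value = 14 ⊕ 4 ⊕ 7 = 13.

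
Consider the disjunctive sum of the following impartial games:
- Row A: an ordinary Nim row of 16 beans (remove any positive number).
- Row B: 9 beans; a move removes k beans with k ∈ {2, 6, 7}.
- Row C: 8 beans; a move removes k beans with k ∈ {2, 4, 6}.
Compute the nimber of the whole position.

16

Row A is a plain Nim row of size 16, so its Grundy value is 16.
For row B, compute g(0), g(1), … with moves {2, 6, 7}:
g(0) = mex{} = 0
g(1) = mex{} = 0
g(2) = mex{0} = 1
g(3) = mex{0} = 1
g(4) = mex{1} = 0
g(5) = mex{1} = 0
g(6) = mex{0} = 1
g(7) = mex{0} = 1
g(8) = mex{0,1} = 2
g(9) = mex{1} = 0
So g(9) = 0.
Build the Grundy sequence for row C with g(k) = mex{g(k−s) : s ∈ {2, 4, 6}, s ≤ k}:
g(0) = mex{} = 0
g(1) = mex{} = 0
g(2) = mex{0} = 1
g(3) = mex{0} = 1
g(4) = mex{0,1} = 2
g(5) = mex{0,1} = 2
g(6) = mex{0,1,2} = 3
g(7) = mex{0,1,2} = 3
g(8) = mex{1,2,3} = 0
So g(8) = 0.
The value of a disjunctive sum is the nim-sum of the parts.
Combined value = 16 XOR 0 XOR 0 = 16.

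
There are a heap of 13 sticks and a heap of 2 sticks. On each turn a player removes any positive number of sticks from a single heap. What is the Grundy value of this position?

15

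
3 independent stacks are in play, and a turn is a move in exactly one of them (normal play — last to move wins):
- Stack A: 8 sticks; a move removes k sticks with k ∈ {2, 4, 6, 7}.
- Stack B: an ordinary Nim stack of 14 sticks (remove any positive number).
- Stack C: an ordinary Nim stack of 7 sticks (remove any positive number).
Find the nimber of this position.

Build the Grundy sequence for stack A with g(k) = mex{g(k−s) : s ∈ {2, 4, 6, 7}, s ≤ k}:
k:     0  1  2  3  4  5  6  7  8
g(k):  0  0  1  1  2  2  3  3  4
So g(8) = 4.
Stack B is a plain Nim stack of size 14, so its Grundy value is 14.
Stack C is a plain Nim stack of size 7, so its Grundy value is 7.
The value of a disjunctive sum is the nim-sum of the parts.
Combined value = 4 ⊕ 14 ⊕ 7 = 13.

13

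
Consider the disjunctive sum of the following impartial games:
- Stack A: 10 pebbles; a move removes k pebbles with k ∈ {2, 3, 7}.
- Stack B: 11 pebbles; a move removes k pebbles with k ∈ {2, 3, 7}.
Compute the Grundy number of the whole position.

0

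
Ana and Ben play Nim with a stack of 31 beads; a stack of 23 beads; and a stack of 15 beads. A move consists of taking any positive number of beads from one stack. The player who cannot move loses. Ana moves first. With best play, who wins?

Ana wins

Write each in binary and XOR column by column:
  11111  (31)
  10111  (23)
  01111  (15)
  -----
  00111  (7)
The nim-sum is 7 ≠ 0, so this is an N-position: the player to move can win; Ana has a winning move.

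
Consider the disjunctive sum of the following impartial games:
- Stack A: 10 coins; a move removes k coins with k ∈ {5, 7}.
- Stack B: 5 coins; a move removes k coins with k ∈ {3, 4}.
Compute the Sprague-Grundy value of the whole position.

Build the Grundy sequence for stack A with g(k) = mex{g(k−s) : s ∈ {5, 7}, s ≤ k}:
k:     0  1  2  3  4  5  6  7  8  9 10
g(k):  0  0  0  0  0  1  1  1  1  1  2
So g(10) = 2.
For stack B, compute g(0), g(1), … with moves {3, 4}:
g(0) = mex{} = 0
g(1) = mex{} = 0
g(2) = mex{} = 0
g(3) = mex{0} = 1
g(4) = mex{0} = 1
g(5) = mex{0} = 1
So g(5) = 1.
The value of a disjunctive sum is the nim-sum of the parts.
Combined value = 2 ⊕ 1 = 3.

3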